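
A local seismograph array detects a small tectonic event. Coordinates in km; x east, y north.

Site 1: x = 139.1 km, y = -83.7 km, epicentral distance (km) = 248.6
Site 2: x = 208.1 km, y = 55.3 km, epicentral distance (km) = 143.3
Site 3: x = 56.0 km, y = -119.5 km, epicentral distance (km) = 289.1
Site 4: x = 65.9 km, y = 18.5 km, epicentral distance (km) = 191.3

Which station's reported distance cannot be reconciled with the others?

Solve using three stations at a time. Using Site 1, Site 2, Site 3 (subtract circle equations pairwise → linear system) gives (x, y) ≈ (114.3, 163.7).
Distances from that point to each station vs reported:
  Site 1: calculated 248.6 vs reported 248.6 → residual 0.0 km
  Site 2: calculated 143.3 vs reported 143.3 → residual 0.0 km
  Site 3: calculated 289.1 vs reported 289.1 → residual 0.0 km
  Site 4: calculated 153.0 vs reported 191.3 → residual 38.3 km
Site 1, Site 2, Site 3 are mutually consistent (residuals ≈ 0); Site 4 is off by 38.3 km.

Site 4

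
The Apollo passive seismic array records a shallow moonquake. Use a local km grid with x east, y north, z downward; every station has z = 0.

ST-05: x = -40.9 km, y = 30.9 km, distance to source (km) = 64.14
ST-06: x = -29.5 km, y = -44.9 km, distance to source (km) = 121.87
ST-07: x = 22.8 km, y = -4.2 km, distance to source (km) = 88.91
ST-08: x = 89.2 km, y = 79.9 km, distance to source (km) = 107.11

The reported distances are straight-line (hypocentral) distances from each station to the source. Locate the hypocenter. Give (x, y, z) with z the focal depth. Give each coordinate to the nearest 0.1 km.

Each station gives a sphere (x−x_i)² + (y−y_i)² + z² = d_i² (stations at z=0).
Subtracting the ST-05 sphere from ST-06 and ST-07: z² cancels, leaving linear equations in x and y:
22.8 x − 151.6 y = -10479.72
127.4 x − 70.2 y = -5881.19
Solving: x ≈ -8.802, y ≈ 67.804 km (keep extra digits for the depth step; rounded: -8.8, 67.8).
Then from the ST-05 sphere: z² = 64.14² − (x + 40.9)² − (y − 30.9)² with x = -8.802, y = 67.804, so z ≈ 41.494 ≈ 41.5 km.
Check against ST-08 (with the unrounded solution): distance 107.11 ≈ 107.11 km. ✓

(-8.8, 67.8, 41.5)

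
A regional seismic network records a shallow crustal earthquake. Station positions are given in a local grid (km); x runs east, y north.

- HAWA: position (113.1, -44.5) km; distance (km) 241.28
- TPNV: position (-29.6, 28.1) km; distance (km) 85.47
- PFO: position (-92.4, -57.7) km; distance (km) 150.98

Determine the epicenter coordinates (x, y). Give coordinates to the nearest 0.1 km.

x ≈ -85.1 km, y ≈ 93.1 km

Circle about each station: (x − 113.1)² + (y + 44.5)² = 241.28²; (x + 29.6)² + (y − 28.1)² = 85.47²; (x + 92.4)² + (y + 57.7)² = 150.98².
Subtracting pairs of circle equations eliminates x²+y² and gives linear equations (the radical axes):
-285.4 x + 145.2 y = 37804.83
-411.0 x − 26.4 y = 32516.27
Solving the 2×2 system: x ≈ -85.1, y ≈ 93.1 km.
Check against HAWA (with the unrounded x, y): √((x − 113.1)²+(y + 44.5)²) = 241.28 ≈ 241.28 km. ✓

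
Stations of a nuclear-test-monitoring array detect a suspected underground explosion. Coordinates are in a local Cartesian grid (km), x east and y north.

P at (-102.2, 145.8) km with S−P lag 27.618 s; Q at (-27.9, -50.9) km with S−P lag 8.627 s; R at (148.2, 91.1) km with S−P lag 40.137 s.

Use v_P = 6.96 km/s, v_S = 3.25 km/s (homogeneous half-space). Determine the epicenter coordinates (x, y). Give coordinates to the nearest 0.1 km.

(-70.1, -19.5)

Distance from S−P lag: d = Δt · v_P v_S / (v_P − v_S) = Δt · (6.96·3.25)/(6.96−3.25) ≈ 6.0970·Δt.
So d_P = 168.39, d_Q = 52.60, d_R = 244.72 km.
Circle about each station: (x + 102.2)² + (y − 145.8)² = 168.39²; (x + 27.9)² + (y + 50.9)² = 52.60²; (x − 148.2)² + (y − 91.1)² = 244.72².
Subtracting the P equation from the Q and R equations removes the quadratic terms:
148.6 x − 393.4 y = -2744.83
500.8 x − 109.4 y = -32972.72
Solving the 2×2 system: x ≈ -70.1, y ≈ -19.5 km.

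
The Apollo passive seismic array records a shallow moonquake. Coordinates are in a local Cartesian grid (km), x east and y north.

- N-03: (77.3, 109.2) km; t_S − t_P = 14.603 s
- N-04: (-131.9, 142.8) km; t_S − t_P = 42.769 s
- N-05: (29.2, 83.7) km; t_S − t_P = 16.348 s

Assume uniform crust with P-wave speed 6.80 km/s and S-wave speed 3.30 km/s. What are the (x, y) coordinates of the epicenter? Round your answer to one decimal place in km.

Distance from S−P lag: d = Δt · v_P v_S / (v_P − v_S) = Δt · (6.80·3.30)/(6.80−3.30) ≈ 6.4114·Δt.
So d_N-03 = 93.63, d_N-04 = 274.21, d_N-05 = 104.81 km.
Circle about each station: (x − 77.3)² + (y − 109.2)² = 93.63²; (x + 131.9)² + (y − 142.8)² = 274.21²; (x − 29.2)² + (y − 83.7)² = 104.81².
Subtracting pairs of circle equations eliminates x²+y² and gives linear equations (the radical axes):
-418.4 x + 67.2 y = -46535.03
-96.2 x − 51.0 y = -12260.16
Solving the 2×2 system: x ≈ 115.0, y ≈ 23.5 km.
Check against N-03 (with the unrounded x, y): √((x − 77.3)²+(y − 109.2)²) = 93.64 ≈ 93.63 km. ✓

x ≈ 115.0 km, y ≈ 23.5 km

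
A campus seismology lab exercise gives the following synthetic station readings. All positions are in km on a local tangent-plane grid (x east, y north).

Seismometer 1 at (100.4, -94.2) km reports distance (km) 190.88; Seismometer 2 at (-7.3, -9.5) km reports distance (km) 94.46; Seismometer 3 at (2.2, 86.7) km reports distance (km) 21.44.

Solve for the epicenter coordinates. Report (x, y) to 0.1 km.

Circle about each station: (x − 100.4)² + (y + 94.2)² = 190.88²; (x + 7.3)² + (y + 9.5)² = 94.46²; (x − 2.2)² + (y − 86.7)² = 21.44².
Subtracting the Seismometer 1 equation from the Seismometer 2 and Seismometer 3 equations removes the quadratic terms:
-215.4 x + 169.4 y = 8702.22
-196.4 x + 361.8 y = 24543.43
Solving the 2×2 system: x ≈ 22.6, y ≈ 80.1 km.
Check against Seismometer 1 (with the unrounded x, y): √((x − 100.4)²+(y + 94.2)²) = 190.88 ≈ 190.88 km. ✓

x ≈ 22.6 km, y ≈ 80.1 km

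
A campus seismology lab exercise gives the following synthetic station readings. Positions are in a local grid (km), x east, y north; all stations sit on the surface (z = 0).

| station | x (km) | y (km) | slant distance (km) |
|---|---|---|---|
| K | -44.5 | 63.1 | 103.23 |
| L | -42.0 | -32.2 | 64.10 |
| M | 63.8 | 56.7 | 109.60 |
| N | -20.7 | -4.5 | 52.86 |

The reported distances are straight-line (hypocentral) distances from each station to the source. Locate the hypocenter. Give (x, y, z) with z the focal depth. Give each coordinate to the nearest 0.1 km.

(-1.2, -17.8, 47.3)

Each station gives a sphere (x−x_i)² + (y−y_i)² + z² = d_i² (stations at z=0).
Subtracting the K sphere from L and M: z² cancels, leaving linear equations in x and y:
5.0 x − 190.6 y = 3386.60
216.6 x − 12.8 y = -32.26
Solving: x ≈ -1.201, y ≈ -17.800 km (keep extra digits for the depth step; rounded: -1.2, -17.8).
Then from the K sphere: z² = 103.23² − (x + 44.5)² − (y − 63.1)² with x = -1.201, y = -17.800, so z ≈ 47.295 ≈ 47.3 km.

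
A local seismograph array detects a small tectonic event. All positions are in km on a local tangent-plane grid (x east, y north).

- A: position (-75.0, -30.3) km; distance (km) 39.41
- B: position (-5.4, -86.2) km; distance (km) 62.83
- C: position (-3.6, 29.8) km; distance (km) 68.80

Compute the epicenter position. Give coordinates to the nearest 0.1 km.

x ≈ -35.6 km, y ≈ -31.1 km

Circle about each station: (x + 75.0)² + (y + 30.3)² = 39.41²; (x + 5.4)² + (y + 86.2)² = 62.83²; (x + 3.6)² + (y − 29.8)² = 68.80².
Subtracting the A equation from the B and C equations removes the quadratic terms:
139.2 x − 111.8 y = -1477.95
142.8 x + 120.2 y = -8822.38
Solving the 2×2 system: x ≈ -35.6, y ≈ -31.1 km.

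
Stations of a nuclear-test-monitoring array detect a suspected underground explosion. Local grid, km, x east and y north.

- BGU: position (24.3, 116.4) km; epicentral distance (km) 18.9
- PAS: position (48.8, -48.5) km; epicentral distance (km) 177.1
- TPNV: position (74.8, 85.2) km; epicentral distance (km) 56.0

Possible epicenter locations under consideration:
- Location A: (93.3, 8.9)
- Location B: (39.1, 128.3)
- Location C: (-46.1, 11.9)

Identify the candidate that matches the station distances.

Location B

For each candidate, compare |candidate − station| to the reported distance:
Location A: residuals BGU 108.8, PAS 104.5, TPNV 22.5 → max 108.8 km
Location B: residuals BGU 0.1, PAS 0.0, TPNV 0.0 → max 0.1 km
Location C: residuals BGU 107.1, PAS 64.6, TPNV 85.4 → max 107.1 km
Only Location B has all residuals ≈ 0.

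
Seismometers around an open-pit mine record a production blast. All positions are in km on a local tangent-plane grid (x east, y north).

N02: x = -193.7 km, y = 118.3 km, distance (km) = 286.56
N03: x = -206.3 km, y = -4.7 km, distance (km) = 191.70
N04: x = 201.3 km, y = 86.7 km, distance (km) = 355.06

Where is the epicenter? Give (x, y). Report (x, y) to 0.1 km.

Circle about each station: (x + 193.7)² + (y − 118.3)² = 286.56²; (x + 206.3)² + (y + 4.7)² = 191.70²; (x − 201.3)² + (y − 86.7)² = 355.06².
Subtracting pairs of circle equations eliminates x²+y² and gives linear equations (the radical axes):
-25.2 x − 246.0 y = 36434.94
790.0 x − 63.2 y = -47426.97
Solving the 2×2 system: x ≈ -71.3, y ≈ -140.8 km.

-71.3 km east, -140.8 km north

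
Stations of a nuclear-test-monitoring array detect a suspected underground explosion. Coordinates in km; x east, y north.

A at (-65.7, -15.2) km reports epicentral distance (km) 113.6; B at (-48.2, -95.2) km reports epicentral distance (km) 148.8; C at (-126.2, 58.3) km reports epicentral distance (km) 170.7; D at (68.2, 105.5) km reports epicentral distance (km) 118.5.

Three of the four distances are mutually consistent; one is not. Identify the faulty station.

Solve using three stations at a time. Using A, B, C (subtract circle equations pairwise → linear system) gives (x, y) ≈ (41.2, 24.0).
Distances from that point to each station vs reported:
  A: calculated 113.8 vs reported 113.6 → residual 0.2 km
  B: calculated 149.0 vs reported 148.8 → residual 0.2 km
  C: calculated 170.9 vs reported 170.7 → residual 0.2 km
  D: calculated 85.9 vs reported 118.5 → residual 32.6 km
A, B, C are mutually consistent (residuals ≈ 0); D is off by 32.6 km.

D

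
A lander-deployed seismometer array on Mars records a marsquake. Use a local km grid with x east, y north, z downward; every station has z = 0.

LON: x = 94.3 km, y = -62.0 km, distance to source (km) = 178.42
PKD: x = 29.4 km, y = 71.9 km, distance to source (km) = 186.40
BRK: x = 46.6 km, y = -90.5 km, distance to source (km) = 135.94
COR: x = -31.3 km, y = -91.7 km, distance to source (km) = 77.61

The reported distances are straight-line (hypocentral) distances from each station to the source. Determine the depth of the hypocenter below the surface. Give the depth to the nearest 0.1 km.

Each station gives a sphere (x−x_i)² + (y−y_i)² + z² = d_i² (stations at z=0).
Subtracting the LON sphere from PKD and BRK: z² cancels, leaving linear equations in x and y:
-129.8 x + 267.8 y = -9613.78
-95.4 x − 57.0 y = 10979.33
Solving: x ≈ -72.611, y ≈ -71.093 km (keep extra digits for the depth step; rounded: -72.6, -71.1).
Then from the LON sphere: z² = 178.42² − (x − 94.3)² − (y + 62.0)² with x = -72.611, y = -71.093, so z ≈ 62.384 ≈ 62.4 km.

62.4 km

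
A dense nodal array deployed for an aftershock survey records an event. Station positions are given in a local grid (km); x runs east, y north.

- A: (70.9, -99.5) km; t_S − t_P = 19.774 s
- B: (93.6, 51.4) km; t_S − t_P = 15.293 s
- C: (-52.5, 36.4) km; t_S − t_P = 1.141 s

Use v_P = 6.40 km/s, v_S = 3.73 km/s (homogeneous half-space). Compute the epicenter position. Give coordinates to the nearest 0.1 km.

x ≈ -42.3 km, y ≈ 36.3 km

Distance from S−P lag: d = Δt · v_P v_S / (v_P − v_S) = Δt · (6.40·3.73)/(6.40−3.73) ≈ 8.9408·Δt.
So d_A = 176.80, d_B = 136.73, d_C = 10.20 km.
Circle about each station: (x − 70.9)² + (y + 99.5)² = 176.80²; (x − 93.6)² + (y − 51.4)² = 136.73²; (x + 52.5)² + (y − 36.4)² = 10.20².
Subtracting pairs of circle equations eliminates x²+y² and gives linear equations (the radical axes):
45.4 x + 301.8 y = 9039.01
-246.8 x + 271.8 y = 20308.35
Solving the 2×2 system: x ≈ -42.3, y ≈ 36.3 km.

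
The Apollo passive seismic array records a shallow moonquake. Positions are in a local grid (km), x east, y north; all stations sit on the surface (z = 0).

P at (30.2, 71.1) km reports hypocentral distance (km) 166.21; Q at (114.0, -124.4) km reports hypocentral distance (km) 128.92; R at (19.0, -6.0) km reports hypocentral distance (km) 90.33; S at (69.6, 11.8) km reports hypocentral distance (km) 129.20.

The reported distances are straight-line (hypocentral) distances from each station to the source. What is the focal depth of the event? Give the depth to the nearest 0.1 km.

Each station gives a sphere (x−x_i)² + (y−y_i)² + z² = d_i² (stations at z=0).
Subtracting the P sphere from Q and R: z² cancels, leaving linear equations in x and y:
167.6 x − 391.0 y = 33509.51
-22.4 x − 154.2 y = 13896.01
Solving: x ≈ -7.692, y ≈ -88.999 km (keep extra digits for the depth step; rounded: -7.7, -89.0).
Then from the P sphere: z² = 166.21² − (x − 30.2)² − (y − 71.1)² with x = -7.692, y = -88.999, so z ≈ 23.628 ≈ 23.6 km.

23.6 km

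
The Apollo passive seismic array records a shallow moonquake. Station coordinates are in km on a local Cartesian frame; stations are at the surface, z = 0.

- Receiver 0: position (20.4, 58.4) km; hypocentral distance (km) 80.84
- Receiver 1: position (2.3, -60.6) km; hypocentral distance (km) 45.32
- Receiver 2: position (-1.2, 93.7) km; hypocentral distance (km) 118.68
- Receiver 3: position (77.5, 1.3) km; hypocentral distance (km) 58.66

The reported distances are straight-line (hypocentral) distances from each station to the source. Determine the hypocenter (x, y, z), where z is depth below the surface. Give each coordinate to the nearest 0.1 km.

Each station gives a sphere (x−x_i)² + (y−y_i)² + z² = d_i² (stations at z=0).
Subtracting the Receiver 0 sphere from Receiver 1 and Receiver 2: z² cancels, leaving linear equations in x and y:
-36.2 x − 238.0 y = 4332.13
-43.2 x + 70.6 y = -2595.43
Solving: x ≈ 24.293, y ≈ -21.897 km (keep extra digits for the depth step; rounded: 24.3, -21.9).
Then from the Receiver 0 sphere: z² = 80.84² − (x − 20.4)² − (y − 58.4)² with x = 24.293, y = -21.897, so z ≈ 8.505 ≈ 8.5 km.

(24.3, -21.9, 8.5)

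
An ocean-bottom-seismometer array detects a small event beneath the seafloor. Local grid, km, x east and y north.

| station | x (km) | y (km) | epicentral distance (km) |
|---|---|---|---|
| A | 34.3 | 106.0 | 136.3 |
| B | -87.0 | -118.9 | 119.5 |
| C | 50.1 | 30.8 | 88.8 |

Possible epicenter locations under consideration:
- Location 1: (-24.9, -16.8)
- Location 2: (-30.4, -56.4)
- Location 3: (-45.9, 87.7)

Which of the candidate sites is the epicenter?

For each candidate, compare |candidate − station| to the reported distance:
Location 1: residuals A 0.0, B 0.0, C 0.0 → max 0.0 km
Location 2: residuals A 38.5, B 35.2, C 29.9 → max 38.5 km
Location 3: residuals A 54.0, B 91.1, C 22.8 → max 91.1 km
Only Location 1 has all residuals ≈ 0.

Location 1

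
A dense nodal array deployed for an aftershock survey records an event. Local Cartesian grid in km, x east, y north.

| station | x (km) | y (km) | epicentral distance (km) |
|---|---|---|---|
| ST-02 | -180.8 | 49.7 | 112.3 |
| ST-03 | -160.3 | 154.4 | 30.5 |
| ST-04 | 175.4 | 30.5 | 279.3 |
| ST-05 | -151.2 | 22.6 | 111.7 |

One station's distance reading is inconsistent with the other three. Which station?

Solve using three stations at a time. Using ST-02, ST-04, ST-05 (subtract circle equations pairwise → linear system) gives (x, y) ≈ (-90.4, 116.3).
Distances from that point to each station vs reported:
  ST-02: calculated 112.3 vs reported 112.3 → residual 0.0 km
  ST-03: calculated 79.6 vs reported 30.5 → residual 49.1 km
  ST-04: calculated 279.3 vs reported 279.3 → residual 0.0 km
  ST-05: calculated 111.7 vs reported 111.7 → residual 0.0 km
ST-02, ST-04, ST-05 are mutually consistent (residuals ≈ 0); ST-03 is off by 49.1 km.

ST-03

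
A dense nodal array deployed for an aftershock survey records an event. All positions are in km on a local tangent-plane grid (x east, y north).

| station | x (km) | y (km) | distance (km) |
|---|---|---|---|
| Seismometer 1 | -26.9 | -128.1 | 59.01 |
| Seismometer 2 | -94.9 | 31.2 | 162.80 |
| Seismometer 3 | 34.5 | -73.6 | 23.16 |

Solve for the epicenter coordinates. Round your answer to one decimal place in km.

Circle about each station: (x + 26.9)² + (y + 128.1)² = 59.01²; (x + 94.9)² + (y − 31.2)² = 162.80²; (x − 34.5)² + (y + 73.6)² = 23.16².
Subtracting the Seismometer 1 equation from the Seismometer 2 and Seismometer 3 equations removes the quadratic terms:
-136.0 x + 318.6 y = -30175.43
122.8 x + 109.0 y = -7580.22
Solving the 2×2 system: x ≈ 16.2, y ≈ -87.8 km.
Check against Seismometer 1 (with the unrounded x, y): √((x + 26.9)²+(y + 128.1)²) = 59.01 ≈ 59.01 km. ✓

x ≈ 16.2 km, y ≈ -87.8 km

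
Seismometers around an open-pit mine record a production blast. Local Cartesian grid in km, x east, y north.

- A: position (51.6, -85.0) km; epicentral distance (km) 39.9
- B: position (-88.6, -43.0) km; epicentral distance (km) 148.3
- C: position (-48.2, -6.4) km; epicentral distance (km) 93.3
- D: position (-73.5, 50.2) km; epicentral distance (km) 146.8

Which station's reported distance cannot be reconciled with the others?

B

Solve using three stations at a time. Using A, C, D (subtract circle equations pairwise → linear system) gives (x, y) ≈ (34.9, -48.8).
Distances from that point to each station vs reported:
  A: calculated 39.9 vs reported 39.9 → residual 0.0 km
  B: calculated 123.7 vs reported 148.3 → residual 24.6 km
  C: calculated 93.3 vs reported 93.3 → residual 0.0 km
  D: calculated 146.8 vs reported 146.8 → residual 0.0 km
A, C, D are mutually consistent (residuals ≈ 0); B is off by 24.6 km.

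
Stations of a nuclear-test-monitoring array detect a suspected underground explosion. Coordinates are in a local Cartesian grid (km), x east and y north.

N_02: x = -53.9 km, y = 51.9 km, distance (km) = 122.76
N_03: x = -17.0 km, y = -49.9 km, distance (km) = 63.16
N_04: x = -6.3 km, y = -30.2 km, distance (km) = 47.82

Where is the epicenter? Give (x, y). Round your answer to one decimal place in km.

Circle about each station: (x + 53.9)² + (y − 51.9)² = 122.76²; (x + 17.0)² + (y + 49.9)² = 63.16²; (x + 6.3)² + (y + 30.2)² = 47.82².
Subtracting the N_02 equation from the N_03 and N_04 equations removes the quadratic terms:
73.8 x − 203.6 y = 8261.02
95.2 x − 164.2 y = 8136.18
Solving the 2×2 system: x ≈ 41.3, y ≈ -25.6 km.
Check against N_02 (with the unrounded x, y): √((x + 53.9)²+(y − 51.9)²) = 122.76 ≈ 122.76 km. ✓

(41.3, -25.6)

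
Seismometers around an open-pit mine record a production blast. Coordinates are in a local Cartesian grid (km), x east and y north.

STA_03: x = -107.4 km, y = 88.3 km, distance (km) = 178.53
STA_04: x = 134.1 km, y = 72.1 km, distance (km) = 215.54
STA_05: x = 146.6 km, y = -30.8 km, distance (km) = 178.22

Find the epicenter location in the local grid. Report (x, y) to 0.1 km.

Circle about each station: (x + 107.4)² + (y − 88.3)² = 178.53²; (x − 134.1)² + (y − 72.1)² = 215.54²; (x − 146.6)² + (y + 30.8)² = 178.22².
Subtracting the STA_03 equation from the STA_04 and STA_05 equations removes the quadratic terms:
483.0 x − 32.4 y = -10734.96
508.0 x − 238.2 y = 3219.14
Solving the 2×2 system: x ≈ -27.0, y ≈ -71.1 km.

(-27.0, -71.1)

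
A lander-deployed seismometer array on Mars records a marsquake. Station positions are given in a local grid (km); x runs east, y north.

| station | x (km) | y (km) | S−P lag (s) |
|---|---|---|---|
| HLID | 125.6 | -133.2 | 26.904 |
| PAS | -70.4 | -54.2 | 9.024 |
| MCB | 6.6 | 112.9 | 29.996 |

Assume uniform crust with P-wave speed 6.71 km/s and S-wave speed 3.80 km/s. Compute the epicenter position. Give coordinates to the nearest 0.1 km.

Distance from S−P lag: d = Δt · v_P v_S / (v_P − v_S) = Δt · (6.71·3.80)/(6.71−3.80) ≈ 8.7622·Δt.
So d_HLID = 235.74, d_PAS = 79.07, d_MCB = 262.83 km.
Circle about each station: (x − 125.6)² + (y + 133.2)² = 235.74²; (x + 70.4)² + (y + 54.2)² = 79.07²; (x − 6.6)² + (y − 112.9)² = 262.83².
Subtracting the HLID equation from the PAS and MCB equations removes the quadratic terms:
-392.0 x + 158.0 y = 23697.48
-238.0 x + 492.2 y = -34233.89
Solving the 2×2 system: x ≈ -109.9, y ≈ -122.7 km.
Check against HLID (with the unrounded x, y): √((x − 125.6)²+(y + 133.2)²) = 235.74 ≈ 235.74 km. ✓

(-109.9, -122.7)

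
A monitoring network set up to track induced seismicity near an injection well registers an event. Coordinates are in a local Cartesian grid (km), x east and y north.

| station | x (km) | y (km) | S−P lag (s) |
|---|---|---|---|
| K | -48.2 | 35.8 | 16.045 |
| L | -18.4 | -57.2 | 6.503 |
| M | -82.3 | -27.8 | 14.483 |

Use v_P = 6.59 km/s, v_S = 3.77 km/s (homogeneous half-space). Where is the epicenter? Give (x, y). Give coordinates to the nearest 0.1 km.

Distance from S−P lag: d = Δt · v_P v_S / (v_P − v_S) = Δt · (6.59·3.77)/(6.59−3.77) ≈ 8.8100·Δt.
So d_K = 141.36, d_L = 57.29, d_M = 127.60 km.
Circle about each station: (x + 48.2)² + (y − 35.8)² = 141.36²; (x + 18.4)² + (y + 57.2)² = 57.29²; (x + 82.3)² + (y + 27.8)² = 127.60².
Subtracting pairs of circle equations eliminates x²+y² and gives linear equations (the radical axes):
59.6 x − 186.0 y = 16706.03
-68.2 x − 127.2 y = 7642.14
Solving the 2×2 system: x ≈ 34.7, y ≈ -78.7 km.

x ≈ 34.7 km, y ≈ -78.7 km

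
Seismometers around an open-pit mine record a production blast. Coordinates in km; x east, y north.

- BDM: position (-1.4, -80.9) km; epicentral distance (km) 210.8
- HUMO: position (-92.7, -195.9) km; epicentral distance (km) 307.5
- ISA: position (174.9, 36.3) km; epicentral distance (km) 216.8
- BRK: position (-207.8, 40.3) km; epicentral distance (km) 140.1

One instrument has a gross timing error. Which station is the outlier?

Solve using three stations at a time. Using BDM, HUMO, BRK (subtract circle equations pairwise → linear system) gives (x, y) ≈ (-87.3, 111.5).
Distances from that point to each station vs reported:
  BDM: calculated 210.7 vs reported 210.8 → residual 0.1 km
  HUMO: calculated 307.4 vs reported 307.5 → residual 0.1 km
  ISA: calculated 272.8 vs reported 216.8 → residual 56.0 km
  BRK: calculated 139.9 vs reported 140.1 → residual 0.2 km
BDM, HUMO, BRK are mutually consistent (residuals ≈ 0); ISA is off by 56.0 km.

ISA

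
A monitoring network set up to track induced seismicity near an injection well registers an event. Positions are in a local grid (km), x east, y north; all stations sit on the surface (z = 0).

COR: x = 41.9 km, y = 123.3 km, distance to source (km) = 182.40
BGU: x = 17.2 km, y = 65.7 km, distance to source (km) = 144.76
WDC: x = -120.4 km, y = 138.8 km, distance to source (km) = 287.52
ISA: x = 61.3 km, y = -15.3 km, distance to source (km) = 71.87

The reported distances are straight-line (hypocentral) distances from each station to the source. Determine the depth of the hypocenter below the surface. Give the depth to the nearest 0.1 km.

depth ≈ 57.1 km

Each station gives a sphere (x−x_i)² + (y−y_i)² + z² = d_i² (stations at z=0).
Subtracting the COR sphere from BGU and WDC: z² cancels, leaving linear equations in x and y:
-49.4 x − 115.2 y = -31.87
-324.6 x + 31.0 y = -32594.89
Solving: x ≈ 96.490, y ≈ -41.100 km (keep extra digits for the depth step; rounded: 96.5, -41.1).
Then from the COR sphere: z² = 182.40² − (x − 41.9)² − (y − 123.3)² with x = 96.490, y = -41.100, so z ≈ 57.117 ≈ 57.1 km.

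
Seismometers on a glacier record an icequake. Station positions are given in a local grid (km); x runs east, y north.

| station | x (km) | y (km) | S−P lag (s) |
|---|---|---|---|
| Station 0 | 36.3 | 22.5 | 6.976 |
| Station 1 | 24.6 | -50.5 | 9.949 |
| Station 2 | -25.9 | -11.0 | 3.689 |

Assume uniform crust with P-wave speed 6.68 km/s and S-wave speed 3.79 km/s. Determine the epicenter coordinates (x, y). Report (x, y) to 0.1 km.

Distance from S−P lag: d = Δt · v_P v_S / (v_P − v_S) = Δt · (6.68·3.79)/(6.68−3.79) ≈ 8.7603·Δt.
So d_Station 0 = 61.11, d_Station 1 = 87.16, d_Station 2 = 32.32 km.
Circle about each station: (x − 36.3)² + (y − 22.5)² = 61.11²; (x − 24.6)² + (y + 50.5)² = 87.16²; (x + 25.9)² + (y + 11.0)² = 32.32².
Subtracting pairs of circle equations eliminates x²+y² and gives linear equations (the radical axes):
-23.4 x − 146.0 y = -2530.96
-124.4 x − 67.0 y = 1657.72
Solving the 2×2 system: x ≈ -24.8, y ≈ 21.3 km.

x ≈ -24.8 km, y ≈ 21.3 km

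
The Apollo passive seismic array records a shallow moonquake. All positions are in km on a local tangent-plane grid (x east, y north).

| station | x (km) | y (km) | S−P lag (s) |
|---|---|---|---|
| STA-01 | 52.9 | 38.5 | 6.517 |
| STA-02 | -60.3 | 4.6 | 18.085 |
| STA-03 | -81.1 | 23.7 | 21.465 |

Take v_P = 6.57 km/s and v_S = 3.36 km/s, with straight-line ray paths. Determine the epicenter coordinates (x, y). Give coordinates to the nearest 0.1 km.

(63.7, -5.0)

Distance from S−P lag: d = Δt · v_P v_S / (v_P − v_S) = Δt · (6.57·3.36)/(6.57−3.36) ≈ 6.8770·Δt.
So d_STA-01 = 44.82, d_STA-02 = 124.37, d_STA-03 = 147.62 km.
Circle about each station: (x − 52.9)² + (y − 38.5)² = 44.82²; (x + 60.3)² + (y − 4.6)² = 124.37²; (x + 81.1)² + (y − 23.7)² = 147.62².
Subtracting pairs of circle equations eliminates x²+y² and gives linear equations (the radical axes):
-226.4 x − 67.8 y = -14082.47
-268.0 x − 29.6 y = -16924.59
Solving the 2×2 system: x ≈ 63.7, y ≈ -5.0 km.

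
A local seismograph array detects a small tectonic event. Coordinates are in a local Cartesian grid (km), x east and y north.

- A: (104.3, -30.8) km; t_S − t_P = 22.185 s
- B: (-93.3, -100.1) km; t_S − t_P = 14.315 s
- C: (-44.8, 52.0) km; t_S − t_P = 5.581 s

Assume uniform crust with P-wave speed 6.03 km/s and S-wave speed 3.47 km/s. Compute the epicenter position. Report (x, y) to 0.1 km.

Distance from S−P lag: d = Δt · v_P v_S / (v_P − v_S) = Δt · (6.03·3.47)/(6.03−3.47) ≈ 8.1735·Δt.
So d_A = 181.33, d_B = 117.00, d_C = 45.62 km.
Circle about each station: (x − 104.3)² + (y + 30.8)² = 181.33²; (x + 93.3)² + (y + 100.1)² = 117.00²; (x + 44.8)² + (y − 52.0)² = 45.62².
Subtracting pairs of circle equations eliminates x²+y² and gives linear equations (the radical axes):
-395.2 x − 138.6 y = 26089.34
-298.2 x + 165.6 y = 23683.29
Solving the 2×2 system: x ≈ -71.2, y ≈ 14.8 km.
Check against A (with the unrounded x, y): √((x − 104.3)²+(y + 30.8)²) = 181.33 ≈ 181.33 km. ✓

x ≈ -71.2 km, y ≈ 14.8 km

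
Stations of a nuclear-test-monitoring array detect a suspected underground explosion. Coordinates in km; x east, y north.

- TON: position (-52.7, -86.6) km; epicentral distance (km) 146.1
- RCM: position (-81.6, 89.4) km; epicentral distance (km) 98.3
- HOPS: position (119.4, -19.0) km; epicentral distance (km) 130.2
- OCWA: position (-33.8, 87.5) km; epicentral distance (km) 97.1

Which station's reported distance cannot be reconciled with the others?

Solve using three stations at a time. Using TON, RCM, HOPS (subtract circle equations pairwise → linear system) gives (x, y) ≈ (7.0, 46.8).
Distances from that point to each station vs reported:
  TON: calculated 146.1 vs reported 146.1 → residual 0.0 km
  RCM: calculated 98.3 vs reported 98.3 → residual 0.0 km
  HOPS: calculated 130.2 vs reported 130.2 → residual 0.0 km
  OCWA: calculated 57.7 vs reported 97.1 → residual 39.4 km
TON, RCM, HOPS are mutually consistent (residuals ≈ 0); OCWA is off by 39.4 km.

OCWA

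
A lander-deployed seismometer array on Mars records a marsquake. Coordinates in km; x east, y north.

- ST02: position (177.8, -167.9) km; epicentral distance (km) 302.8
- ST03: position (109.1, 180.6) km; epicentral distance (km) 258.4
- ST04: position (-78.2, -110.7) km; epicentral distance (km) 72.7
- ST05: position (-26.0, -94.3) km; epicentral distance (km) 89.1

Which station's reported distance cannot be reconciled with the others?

ST03

Solve using three stations at a time. Using ST02, ST04, ST05 (subtract circle equations pairwise → linear system) gives (x, y) ≈ (-96.9, -40.7).
Distances from that point to each station vs reported:
  ST02: calculated 302.7 vs reported 302.8 → residual 0.1 km
  ST03: calculated 302.4 vs reported 258.4 → residual 44.0 km
  ST04: calculated 72.4 vs reported 72.7 → residual 0.3 km
  ST05: calculated 88.9 vs reported 89.1 → residual 0.2 km
ST02, ST04, ST05 are mutually consistent (residuals ≈ 0); ST03 is off by 44.0 km.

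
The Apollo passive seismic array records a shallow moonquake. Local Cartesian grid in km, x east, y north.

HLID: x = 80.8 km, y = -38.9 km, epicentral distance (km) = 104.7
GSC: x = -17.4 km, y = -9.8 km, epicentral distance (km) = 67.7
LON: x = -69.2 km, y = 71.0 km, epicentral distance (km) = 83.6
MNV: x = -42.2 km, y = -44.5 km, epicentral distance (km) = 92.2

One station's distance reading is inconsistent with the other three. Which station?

Solve using three stations at a time. Using HLID, LON, MNV (subtract circle equations pairwise → linear system) gives (x, y) ≈ (5.8, 34.2).
Distances from that point to each station vs reported:
  HLID: calculated 104.7 vs reported 104.7 → residual 0.0 km
  GSC: calculated 49.7 vs reported 67.7 → residual 18.0 km
  LON: calculated 83.6 vs reported 83.6 → residual 0.0 km
  MNV: calculated 92.2 vs reported 92.2 → residual 0.0 km
HLID, LON, MNV are mutually consistent (residuals ≈ 0); GSC is off by 18.0 km.

GSC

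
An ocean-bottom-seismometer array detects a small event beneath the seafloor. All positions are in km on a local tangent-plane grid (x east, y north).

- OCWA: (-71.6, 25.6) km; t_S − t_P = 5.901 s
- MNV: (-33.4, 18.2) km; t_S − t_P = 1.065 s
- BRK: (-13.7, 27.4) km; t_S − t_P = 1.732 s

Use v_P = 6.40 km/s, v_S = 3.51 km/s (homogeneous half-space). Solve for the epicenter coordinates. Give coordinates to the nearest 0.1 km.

Distance from S−P lag: d = Δt · v_P v_S / (v_P − v_S) = Δt · (6.40·3.51)/(6.40−3.51) ≈ 7.7730·Δt.
So d_OCWA = 45.87, d_MNV = 8.28, d_BRK = 13.46 km.
Circle about each station: (x + 71.6)² + (y − 25.6)² = 45.87²; (x + 33.4)² + (y − 18.2)² = 8.28²; (x + 13.7)² + (y − 27.4)² = 13.46².
Subtracting pairs of circle equations eliminates x²+y² and gives linear equations (the radical axes):
76.4 x − 14.8 y = -2299.62
115.8 x + 3.6 y = -2920.58
Solving the 2×2 system: x ≈ -25.9, y ≈ 21.7 km.

(-25.9, 21.7)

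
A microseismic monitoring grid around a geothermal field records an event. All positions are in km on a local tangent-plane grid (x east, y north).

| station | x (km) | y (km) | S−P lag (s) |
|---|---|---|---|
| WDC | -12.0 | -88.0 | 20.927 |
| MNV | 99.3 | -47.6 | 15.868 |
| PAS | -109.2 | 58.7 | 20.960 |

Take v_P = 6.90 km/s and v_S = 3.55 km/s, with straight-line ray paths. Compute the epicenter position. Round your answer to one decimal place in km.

Distance from S−P lag: d = Δt · v_P v_S / (v_P − v_S) = Δt · (6.90·3.55)/(6.90−3.55) ≈ 7.3119·Δt.
So d_WDC = 153.02, d_MNV = 116.03, d_PAS = 153.26 km.
Circle about each station: (x + 12.0)² + (y + 88.0)² = 153.02²; (x − 99.3)² + (y + 47.6)² = 116.03²; (x + 109.2)² + (y − 58.7)² = 153.26².
Subtracting the WDC equation from the MNV and PAS equations removes the quadratic terms:
222.6 x + 80.8 y = 14190.41
-194.4 x + 293.4 y = 7408.82
Solving the 2×2 system: x ≈ 44.0, y ≈ 54.4 km.

x ≈ 44.0 km, y ≈ 54.4 km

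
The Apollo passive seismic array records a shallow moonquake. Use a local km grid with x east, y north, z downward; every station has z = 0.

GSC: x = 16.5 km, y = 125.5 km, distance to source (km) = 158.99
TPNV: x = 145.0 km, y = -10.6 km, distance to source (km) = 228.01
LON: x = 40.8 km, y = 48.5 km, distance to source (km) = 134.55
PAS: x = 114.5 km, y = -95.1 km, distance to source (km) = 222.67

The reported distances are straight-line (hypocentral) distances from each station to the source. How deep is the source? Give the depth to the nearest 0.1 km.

depth ≈ 51.9 km

Each station gives a sphere (x−x_i)² + (y−y_i)² + z² = d_i² (stations at z=0).
Subtracting the GSC sphere from TPNV and LON: z² cancels, leaving linear equations in x and y:
257.0 x − 272.2 y = -21595.88
48.6 x − 154.0 y = -4831.49
Solving: x ≈ -76.308, y ≈ 7.292 km (keep extra digits for the depth step; rounded: -76.3, 7.3).
Then from the GSC sphere: z² = 158.99² − (x − 16.5)² − (y − 125.5)² with x = -76.308, y = 7.292, so z ≈ 51.878 ≈ 51.9 km.
Check against PAS (with the unrounded solution): distance 222.67 ≈ 222.67 km. ✓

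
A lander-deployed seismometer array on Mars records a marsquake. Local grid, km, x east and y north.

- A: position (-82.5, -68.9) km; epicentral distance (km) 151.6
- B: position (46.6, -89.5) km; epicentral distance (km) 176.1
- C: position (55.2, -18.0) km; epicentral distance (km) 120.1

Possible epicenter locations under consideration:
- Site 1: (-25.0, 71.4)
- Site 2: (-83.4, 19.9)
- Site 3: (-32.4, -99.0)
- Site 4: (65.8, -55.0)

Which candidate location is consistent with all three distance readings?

Site 1

For each candidate, compare |candidate − station| to the reported distance:
Site 1: residuals A 0.0, B 0.0, C 0.0 → max 0.0 km
Site 2: residuals A 62.8, B 6.2, C 23.6 → max 62.8 km
Site 3: residuals A 93.2, B 96.5, C 0.8 → max 96.5 km
Site 4: residuals A 2.7, B 136.6, C 81.6 → max 136.6 km
Only Site 1 has all residuals ≈ 0.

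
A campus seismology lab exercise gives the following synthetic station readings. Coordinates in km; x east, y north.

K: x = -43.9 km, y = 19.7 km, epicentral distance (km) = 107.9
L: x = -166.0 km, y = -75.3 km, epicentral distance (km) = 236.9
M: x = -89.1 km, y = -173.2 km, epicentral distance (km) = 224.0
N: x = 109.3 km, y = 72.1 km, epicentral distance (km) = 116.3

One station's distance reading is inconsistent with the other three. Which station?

N

Solve using three stations at a time. Using K, L, M (subtract circle equations pairwise → linear system) gives (x, y) ≈ (60.8, -6.7).
Distances from that point to each station vs reported:
  K: calculated 107.9 vs reported 107.9 → residual 0.0 km
  L: calculated 236.9 vs reported 236.9 → residual 0.0 km
  M: calculated 224.0 vs reported 224.0 → residual 0.0 km
  N: calculated 92.5 vs reported 116.3 → residual 23.8 km
K, L, M are mutually consistent (residuals ≈ 0); N is off by 23.8 km.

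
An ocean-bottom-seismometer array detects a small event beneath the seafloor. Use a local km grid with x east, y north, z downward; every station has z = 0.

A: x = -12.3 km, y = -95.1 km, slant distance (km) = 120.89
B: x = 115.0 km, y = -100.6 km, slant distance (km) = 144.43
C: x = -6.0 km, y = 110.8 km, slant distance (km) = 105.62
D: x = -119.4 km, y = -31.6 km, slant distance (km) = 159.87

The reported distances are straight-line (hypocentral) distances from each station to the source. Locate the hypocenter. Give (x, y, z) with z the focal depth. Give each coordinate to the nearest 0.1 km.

Each station gives a sphere (x−x_i)² + (y−y_i)² + z² = d_i² (stations at z=0).
Subtracting the A sphere from B and C: z² cancels, leaving linear equations in x and y:
254.6 x − 11.0 y = 7904.43
12.6 x + 411.8 y = 6576.15
Solving: x ≈ 31.695, y ≈ 15.000 km (keep extra digits for the depth step; rounded: 31.7, 15.0).
Then from the A sphere: z² = 120.89² − (x + 12.3)² − (y + 95.1)² with x = 31.695, y = 15.000, so z ≈ 23.597 ≈ 23.6 km.

x ≈ 31.7 km, y ≈ 15.0 km, depth ≈ 23.6 km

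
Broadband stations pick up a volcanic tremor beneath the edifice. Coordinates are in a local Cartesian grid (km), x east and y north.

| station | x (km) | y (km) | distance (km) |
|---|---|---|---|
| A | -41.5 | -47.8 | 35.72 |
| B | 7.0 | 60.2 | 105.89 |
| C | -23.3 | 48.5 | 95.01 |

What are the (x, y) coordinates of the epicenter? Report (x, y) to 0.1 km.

-5.9 km east, -44.9 km north

Circle about each station: (x + 41.5)² + (y + 47.8)² = 35.72²; (x − 7.0)² + (y − 60.2)² = 105.89²; (x + 23.3)² + (y − 48.5)² = 95.01².
Subtracting pairs of circle equations eliminates x²+y² and gives linear equations (the radical axes):
97.0 x + 216.0 y = -10270.82
36.4 x + 192.6 y = -8862.93
Solving the 2×2 system: x ≈ -5.9, y ≈ -44.9 km.
Check against A (with the unrounded x, y): √((x + 41.5)²+(y + 47.8)²) = 35.72 ≈ 35.72 km. ✓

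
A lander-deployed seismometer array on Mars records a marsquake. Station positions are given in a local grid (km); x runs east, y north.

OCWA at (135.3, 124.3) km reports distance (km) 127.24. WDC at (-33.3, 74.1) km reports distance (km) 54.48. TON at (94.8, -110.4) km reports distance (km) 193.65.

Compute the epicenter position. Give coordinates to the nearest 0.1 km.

Circle about each station: (x − 135.3)² + (y − 124.3)² = 127.24²; (x + 33.3)² + (y − 74.1)² = 54.48²; (x − 94.8)² + (y + 110.4)² = 193.65².
Subtracting pairs of circle equations eliminates x²+y² and gives linear equations (the radical axes):
-337.2 x − 100.4 y = -13934.93
-81.0 x − 469.4 y = -33891.68
Solving the 2×2 system: x ≈ 20.9, y ≈ 68.6 km.

x ≈ 20.9 km, y ≈ 68.6 km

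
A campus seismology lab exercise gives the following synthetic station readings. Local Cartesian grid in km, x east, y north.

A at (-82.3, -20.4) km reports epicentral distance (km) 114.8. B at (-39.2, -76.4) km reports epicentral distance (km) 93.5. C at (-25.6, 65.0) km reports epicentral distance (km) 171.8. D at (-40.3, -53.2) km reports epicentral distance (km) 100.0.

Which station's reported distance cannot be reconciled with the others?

A

Solve using three stations at a time. Using B, C, D (subtract circle equations pairwise → linear system) gives (x, y) ≈ (54.0, -87.5).
Distances from that point to each station vs reported:
  A: calculated 151.9 vs reported 114.8 → residual 37.1 km
  B: calculated 93.8 vs reported 93.5 → residual 0.3 km
  C: calculated 172.0 vs reported 171.8 → residual 0.2 km
  D: calculated 100.3 vs reported 100.0 → residual 0.3 km
B, C, D are mutually consistent (residuals ≈ 0); A is off by 37.1 km.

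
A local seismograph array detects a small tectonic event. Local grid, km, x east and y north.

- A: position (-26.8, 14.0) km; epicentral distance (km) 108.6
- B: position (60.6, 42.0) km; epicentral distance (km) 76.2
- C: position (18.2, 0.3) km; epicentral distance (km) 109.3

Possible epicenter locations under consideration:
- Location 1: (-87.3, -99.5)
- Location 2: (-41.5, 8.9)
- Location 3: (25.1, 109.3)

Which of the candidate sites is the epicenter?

Location 3

For each candidate, compare |candidate − station| to the reported distance:
Location 1: residuals A 20.0, B 128.5, C 35.9 → max 128.5 km
Location 2: residuals A 93.0, B 31.1, C 49.0 → max 93.0 km
Location 3: residuals A 0.1, B 0.1, C 0.1 → max 0.1 km
Only Location 3 has all residuals ≈ 0.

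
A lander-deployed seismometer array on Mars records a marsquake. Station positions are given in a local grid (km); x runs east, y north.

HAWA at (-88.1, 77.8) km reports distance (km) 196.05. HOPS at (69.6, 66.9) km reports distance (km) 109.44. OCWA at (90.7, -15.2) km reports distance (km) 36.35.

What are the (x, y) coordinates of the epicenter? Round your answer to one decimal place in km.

Circle about each station: (x + 88.1)² + (y − 77.8)² = 196.05²; (x − 69.6)² + (y − 66.9)² = 109.44²; (x − 90.7)² + (y + 15.2)² = 36.35².
Subtracting pairs of circle equations eliminates x²+y² and gives linear equations (the radical axes):
315.4 x − 21.8 y = 21963.81
357.6 x − 186.0 y = 31757.36
Solving the 2×2 system: x ≈ 66.7, y ≈ -42.5 km.

66.7 km east, -42.5 km north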